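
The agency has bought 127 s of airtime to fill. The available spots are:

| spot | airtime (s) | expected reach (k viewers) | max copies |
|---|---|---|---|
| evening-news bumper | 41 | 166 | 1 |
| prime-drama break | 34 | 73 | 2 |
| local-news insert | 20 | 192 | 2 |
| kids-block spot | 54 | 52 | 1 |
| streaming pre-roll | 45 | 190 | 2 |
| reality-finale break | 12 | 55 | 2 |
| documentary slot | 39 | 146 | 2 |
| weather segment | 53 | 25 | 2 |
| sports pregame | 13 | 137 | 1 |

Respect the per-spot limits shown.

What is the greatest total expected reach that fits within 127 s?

By expected reach per s: sports pregame 10.54, local-news insert 9.60, reality-finale break 4.58 lead.
The ratio ordering already packs tightly: 2×local-news insert + streaming pre-roll + 2×reality-finale break + sports pregame, 122 s, 821.
Every other selection either busts 127 s or exceeds an availability limit or fails to beat 821.

821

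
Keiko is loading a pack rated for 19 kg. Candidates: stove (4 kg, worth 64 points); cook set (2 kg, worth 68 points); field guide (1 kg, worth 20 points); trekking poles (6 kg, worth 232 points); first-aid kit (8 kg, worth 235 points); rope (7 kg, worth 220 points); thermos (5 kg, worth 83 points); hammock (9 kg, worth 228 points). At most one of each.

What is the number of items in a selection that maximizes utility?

Best achievable utility is 584.
stove + cook set + trekking poles + rope hits 584 at 19 kg.
Any selection reaching 584 contains exactly 4 items.

4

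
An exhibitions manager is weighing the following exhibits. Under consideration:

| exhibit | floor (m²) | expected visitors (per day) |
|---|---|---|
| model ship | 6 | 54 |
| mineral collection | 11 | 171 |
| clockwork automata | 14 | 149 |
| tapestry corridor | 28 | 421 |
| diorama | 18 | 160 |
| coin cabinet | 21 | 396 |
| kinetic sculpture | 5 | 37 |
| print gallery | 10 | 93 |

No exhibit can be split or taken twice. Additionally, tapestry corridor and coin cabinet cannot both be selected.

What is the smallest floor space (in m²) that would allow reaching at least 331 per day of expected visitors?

21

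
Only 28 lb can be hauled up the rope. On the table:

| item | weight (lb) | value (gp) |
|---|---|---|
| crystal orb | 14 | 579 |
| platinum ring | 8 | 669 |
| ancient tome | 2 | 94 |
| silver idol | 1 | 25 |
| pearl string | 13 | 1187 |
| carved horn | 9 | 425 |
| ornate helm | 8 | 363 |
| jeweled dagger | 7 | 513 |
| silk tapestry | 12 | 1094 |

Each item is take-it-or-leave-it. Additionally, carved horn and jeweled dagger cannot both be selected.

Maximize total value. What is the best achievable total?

The ratio ordering already packs tightly: ancient tome + silver idol + pearl string + silk tapestry, 28 lb, 2400.

2400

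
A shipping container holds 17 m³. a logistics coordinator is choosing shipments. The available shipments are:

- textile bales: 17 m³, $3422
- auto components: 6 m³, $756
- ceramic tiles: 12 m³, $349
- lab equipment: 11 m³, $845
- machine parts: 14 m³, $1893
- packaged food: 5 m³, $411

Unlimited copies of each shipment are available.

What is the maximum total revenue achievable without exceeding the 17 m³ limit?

By revenue per m³: textile bales 201.29, machine parts 135.21, auto components 126.00, packaged food 82.20 lead.
The ratio ordering already packs tightly: textile bales, 17 m³, 3422.
No other feasible combination exceeds 3422.

3422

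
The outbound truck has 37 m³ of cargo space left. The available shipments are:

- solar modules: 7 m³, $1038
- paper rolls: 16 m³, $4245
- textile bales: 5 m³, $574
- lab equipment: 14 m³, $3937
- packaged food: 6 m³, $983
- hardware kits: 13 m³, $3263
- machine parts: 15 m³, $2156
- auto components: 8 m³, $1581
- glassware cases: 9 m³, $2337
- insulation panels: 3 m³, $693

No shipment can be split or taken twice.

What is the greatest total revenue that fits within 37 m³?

9537

Greedy by ratio would take paper rolls + lab equipment + insulation panels: 33 m³ used, total 8875.
Dropping paper rolls and insulation panels frees 19 m³; slotting in hardware kits + glassware cases (22 m³) lifts the total to 9537 at 36 m³.
No other feasible combination exceeds 9537.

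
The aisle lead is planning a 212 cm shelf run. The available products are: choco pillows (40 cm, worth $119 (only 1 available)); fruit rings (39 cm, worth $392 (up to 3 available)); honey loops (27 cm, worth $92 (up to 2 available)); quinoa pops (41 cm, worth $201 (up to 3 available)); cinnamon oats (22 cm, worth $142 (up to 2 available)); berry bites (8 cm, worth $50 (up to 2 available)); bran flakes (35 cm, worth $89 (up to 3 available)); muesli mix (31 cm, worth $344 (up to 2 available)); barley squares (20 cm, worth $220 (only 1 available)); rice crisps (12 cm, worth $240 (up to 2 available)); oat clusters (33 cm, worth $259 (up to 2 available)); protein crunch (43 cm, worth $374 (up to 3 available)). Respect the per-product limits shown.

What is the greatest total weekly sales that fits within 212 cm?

A density-first pass picks 2×fruit rings + cinnamon oats + 2×muesli mix + barley squares + 2×rice crisps — 2314 at 206 cm.
Dropping cinnamon oats and barley squares frees 42 cm; slotting in fruit rings + berry bites (47 cm) lifts the total to 2394 at 211 cm.

2394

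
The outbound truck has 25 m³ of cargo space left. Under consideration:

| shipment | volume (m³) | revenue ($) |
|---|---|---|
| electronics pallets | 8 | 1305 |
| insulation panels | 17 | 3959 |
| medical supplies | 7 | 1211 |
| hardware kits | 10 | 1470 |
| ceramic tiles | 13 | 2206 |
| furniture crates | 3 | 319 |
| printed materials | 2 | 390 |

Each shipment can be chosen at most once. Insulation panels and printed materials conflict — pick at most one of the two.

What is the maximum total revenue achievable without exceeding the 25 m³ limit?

Density check — insulation panels 232.88, printed materials 195.00, medical supplies 173.00, ceramic tiles 169.69 are the best per m³.
Electronics pallets + insulation panels uses 25 of the 25 m³ and totals 5264.
The closest alternative, insulation panels + medical supplies, reaches only 5170.

5264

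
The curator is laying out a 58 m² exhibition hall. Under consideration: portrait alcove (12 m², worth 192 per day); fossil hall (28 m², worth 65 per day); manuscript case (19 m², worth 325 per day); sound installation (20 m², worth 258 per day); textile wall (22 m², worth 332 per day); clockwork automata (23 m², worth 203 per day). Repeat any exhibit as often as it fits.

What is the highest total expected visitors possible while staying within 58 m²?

975

The ratio ordering already packs tightly: 3×manuscript case, 57 m², 975.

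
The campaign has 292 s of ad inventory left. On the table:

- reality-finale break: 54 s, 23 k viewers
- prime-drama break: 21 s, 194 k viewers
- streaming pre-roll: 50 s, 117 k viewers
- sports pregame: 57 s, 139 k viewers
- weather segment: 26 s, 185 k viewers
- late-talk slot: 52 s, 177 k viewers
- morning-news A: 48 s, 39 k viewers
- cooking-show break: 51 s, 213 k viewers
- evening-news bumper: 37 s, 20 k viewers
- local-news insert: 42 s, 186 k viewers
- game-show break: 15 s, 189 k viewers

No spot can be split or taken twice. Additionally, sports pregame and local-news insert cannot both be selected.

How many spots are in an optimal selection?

7

Best achievable expected reach is 1261.
prime-drama break + streaming pre-roll + weather segment + late-talk slot + cooking-show break + local-news insert + game-show break hits 1261 at 257 s.
Any selection reaching 1261 contains exactly 7 spots.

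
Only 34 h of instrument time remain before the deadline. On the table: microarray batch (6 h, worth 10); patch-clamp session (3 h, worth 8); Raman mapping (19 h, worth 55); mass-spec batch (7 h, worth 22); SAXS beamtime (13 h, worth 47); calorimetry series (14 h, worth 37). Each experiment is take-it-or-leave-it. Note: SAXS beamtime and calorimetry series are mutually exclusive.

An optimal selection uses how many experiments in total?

Optimal total is 102.
One optimal bundle: Raman mapping + SAXS beamtime (32 h).
Any selection reaching 102 contains exactly 2 experiments.

2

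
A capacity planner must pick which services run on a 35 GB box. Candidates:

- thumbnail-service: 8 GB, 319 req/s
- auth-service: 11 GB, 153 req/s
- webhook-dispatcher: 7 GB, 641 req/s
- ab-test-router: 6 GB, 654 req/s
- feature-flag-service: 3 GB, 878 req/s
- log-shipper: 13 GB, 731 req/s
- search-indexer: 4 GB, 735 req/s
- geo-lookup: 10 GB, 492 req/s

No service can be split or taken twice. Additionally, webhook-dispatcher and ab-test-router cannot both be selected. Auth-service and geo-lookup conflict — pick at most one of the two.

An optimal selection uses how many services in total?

5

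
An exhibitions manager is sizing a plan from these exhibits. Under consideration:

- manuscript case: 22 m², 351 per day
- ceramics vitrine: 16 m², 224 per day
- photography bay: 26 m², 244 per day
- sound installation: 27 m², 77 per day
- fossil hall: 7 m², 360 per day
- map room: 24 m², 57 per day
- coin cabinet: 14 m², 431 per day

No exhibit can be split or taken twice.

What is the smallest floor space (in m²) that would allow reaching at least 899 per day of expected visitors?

Need the lightest bundle worth ≥ 899.
Taking ceramics vitrine + fossil hall + coin cabinet gives 1015 (≥ 899) for 37 m².
Below 37 m² the best achievable stays under 899.

37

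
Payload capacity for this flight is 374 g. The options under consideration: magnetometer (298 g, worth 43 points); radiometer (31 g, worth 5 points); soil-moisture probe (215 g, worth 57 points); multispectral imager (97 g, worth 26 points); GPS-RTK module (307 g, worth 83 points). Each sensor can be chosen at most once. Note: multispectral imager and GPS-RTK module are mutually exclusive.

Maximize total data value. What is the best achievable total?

Best packing: radiometer + soil-moisture probe + multispectral imager — 343 g, 88 total.
That's the maximum — no feasible swap from here does better than 88.

88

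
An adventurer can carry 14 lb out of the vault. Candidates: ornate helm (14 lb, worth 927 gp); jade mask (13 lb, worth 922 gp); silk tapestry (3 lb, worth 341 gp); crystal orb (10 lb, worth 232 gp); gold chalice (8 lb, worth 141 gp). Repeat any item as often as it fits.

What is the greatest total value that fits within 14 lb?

1364

Best packing: 4×silk tapestry — 12 lb, 1364 total.
The spare 2 lb is too small for any remaining item, and no exchange beats 1364.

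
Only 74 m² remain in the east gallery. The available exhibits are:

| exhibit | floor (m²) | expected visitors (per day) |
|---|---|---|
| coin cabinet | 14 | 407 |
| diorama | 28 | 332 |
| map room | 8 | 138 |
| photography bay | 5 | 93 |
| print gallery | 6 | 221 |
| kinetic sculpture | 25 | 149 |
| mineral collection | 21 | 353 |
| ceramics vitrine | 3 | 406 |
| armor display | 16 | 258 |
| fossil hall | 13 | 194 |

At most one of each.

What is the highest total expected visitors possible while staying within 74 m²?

Taking coin cabinet + map room + photography bay + print gallery + mineral collection + ceramics vitrine + armor display: 73 m² used, 1876 in expected visitors.

1876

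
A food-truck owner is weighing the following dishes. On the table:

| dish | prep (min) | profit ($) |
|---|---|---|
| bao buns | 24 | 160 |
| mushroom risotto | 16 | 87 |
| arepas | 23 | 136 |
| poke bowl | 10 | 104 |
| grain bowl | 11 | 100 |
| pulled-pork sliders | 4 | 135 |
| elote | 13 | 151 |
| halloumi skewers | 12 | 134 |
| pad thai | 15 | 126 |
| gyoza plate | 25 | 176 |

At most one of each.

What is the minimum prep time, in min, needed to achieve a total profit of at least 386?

27

Need the lightest bundle worth ≥ 386.
poke bowl + pulled-pork sliders + elote: 390 profit at 27 min.
Any bundle with less than 27 min falls short of 386.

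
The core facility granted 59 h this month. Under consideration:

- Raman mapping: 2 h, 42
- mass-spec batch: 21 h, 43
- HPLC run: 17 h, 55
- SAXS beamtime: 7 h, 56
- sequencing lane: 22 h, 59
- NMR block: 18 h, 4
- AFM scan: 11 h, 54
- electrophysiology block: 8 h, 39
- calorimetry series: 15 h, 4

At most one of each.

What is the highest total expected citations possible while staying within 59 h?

266

A density-first pass picks Raman mapping + HPLC run + SAXS beamtime + AFM scan + electrophysiology block — 246 at 45 h.
The 8 h tied up in electrophysiology block is better spent on sequencing lane — total rises to 266 (59 h).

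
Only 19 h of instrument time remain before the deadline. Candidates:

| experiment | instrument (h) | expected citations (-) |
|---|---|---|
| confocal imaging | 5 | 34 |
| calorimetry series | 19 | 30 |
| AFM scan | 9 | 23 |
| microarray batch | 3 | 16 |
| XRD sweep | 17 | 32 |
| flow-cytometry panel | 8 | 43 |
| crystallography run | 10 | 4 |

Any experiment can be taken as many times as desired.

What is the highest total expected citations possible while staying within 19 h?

The ratio ordering already packs tightly: 3×confocal imaging + microarray batch, 18 h, 118.
That's the maximum — no swap from here does better than 118.

118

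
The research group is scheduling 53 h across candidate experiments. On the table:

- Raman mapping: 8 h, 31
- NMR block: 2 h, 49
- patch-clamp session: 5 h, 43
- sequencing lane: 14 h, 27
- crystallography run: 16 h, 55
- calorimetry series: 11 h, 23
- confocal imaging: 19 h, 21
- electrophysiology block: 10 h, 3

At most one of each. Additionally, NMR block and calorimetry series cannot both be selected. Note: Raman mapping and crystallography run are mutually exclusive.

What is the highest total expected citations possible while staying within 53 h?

Density check — NMR block 24.50, patch-clamp session 8.60, Raman mapping 3.88 are the best per h.
Best packing: NMR block + patch-clamp session + sequencing lane + crystallography run + electrophysiology block — 47 h, 177 total.

177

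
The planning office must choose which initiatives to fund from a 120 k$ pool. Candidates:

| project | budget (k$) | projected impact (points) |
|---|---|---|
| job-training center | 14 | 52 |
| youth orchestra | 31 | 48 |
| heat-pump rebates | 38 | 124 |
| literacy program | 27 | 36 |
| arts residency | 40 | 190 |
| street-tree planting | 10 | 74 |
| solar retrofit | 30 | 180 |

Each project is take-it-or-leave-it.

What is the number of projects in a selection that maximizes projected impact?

4

Best achievable projected impact is 568.
One optimal bundle: heat-pump rebates + arts residency + street-tree planting + solar retrofit (118 k$).
All optima have 4 projects.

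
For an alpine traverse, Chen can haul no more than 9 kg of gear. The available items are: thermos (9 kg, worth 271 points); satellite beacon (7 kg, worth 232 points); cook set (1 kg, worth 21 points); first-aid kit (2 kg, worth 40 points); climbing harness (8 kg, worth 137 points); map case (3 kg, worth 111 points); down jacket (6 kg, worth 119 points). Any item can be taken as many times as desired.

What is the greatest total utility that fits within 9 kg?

The ratio ordering already packs tightly: 3×map case, 9 kg, 333.
No other feasible combination exceeds 333.

333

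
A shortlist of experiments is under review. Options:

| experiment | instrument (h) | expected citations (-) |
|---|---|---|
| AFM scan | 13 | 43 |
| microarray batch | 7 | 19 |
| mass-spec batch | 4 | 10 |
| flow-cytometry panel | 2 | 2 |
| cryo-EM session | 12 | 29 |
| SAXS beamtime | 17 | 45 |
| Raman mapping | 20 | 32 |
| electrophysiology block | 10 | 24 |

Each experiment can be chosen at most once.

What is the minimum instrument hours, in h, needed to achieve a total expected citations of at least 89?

32

Need the lightest bundle worth ≥ 89.
Taking AFM scan + microarray batch + cryo-EM session gives 91 (≥ 89) for 32 h.
Any bundle with less than 32 h falls short of 89.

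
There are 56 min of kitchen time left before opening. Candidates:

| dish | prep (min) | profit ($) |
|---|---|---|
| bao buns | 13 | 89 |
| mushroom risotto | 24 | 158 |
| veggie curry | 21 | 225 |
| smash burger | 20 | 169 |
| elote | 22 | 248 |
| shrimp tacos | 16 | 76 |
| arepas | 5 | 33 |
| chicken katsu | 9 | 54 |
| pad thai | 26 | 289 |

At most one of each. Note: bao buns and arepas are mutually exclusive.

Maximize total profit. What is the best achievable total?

The ratio ordering already packs tightly: elote + arepas + pad thai, 53 min, 570.
The closest alternative, veggie curry + chicken katsu + pad thai, reaches only 568.

570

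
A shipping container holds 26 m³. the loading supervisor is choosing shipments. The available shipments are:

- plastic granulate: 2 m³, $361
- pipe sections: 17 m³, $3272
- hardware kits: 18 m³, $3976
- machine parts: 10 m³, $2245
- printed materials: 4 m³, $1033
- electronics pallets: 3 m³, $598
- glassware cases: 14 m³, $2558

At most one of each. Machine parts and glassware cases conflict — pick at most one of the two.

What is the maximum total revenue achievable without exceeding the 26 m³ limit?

A density-first pass picks plastic granulate + machine parts + printed materials + electronics pallets — 4237 at 19 m³.
Replace plastic granulate and machine parts with hardware kits: the trade gains 1370 net, giving 5607 at 25 m³.
Next best is plastic granulate + hardware kits + printed materials at 5370 (24 m³) — short by 237.

5607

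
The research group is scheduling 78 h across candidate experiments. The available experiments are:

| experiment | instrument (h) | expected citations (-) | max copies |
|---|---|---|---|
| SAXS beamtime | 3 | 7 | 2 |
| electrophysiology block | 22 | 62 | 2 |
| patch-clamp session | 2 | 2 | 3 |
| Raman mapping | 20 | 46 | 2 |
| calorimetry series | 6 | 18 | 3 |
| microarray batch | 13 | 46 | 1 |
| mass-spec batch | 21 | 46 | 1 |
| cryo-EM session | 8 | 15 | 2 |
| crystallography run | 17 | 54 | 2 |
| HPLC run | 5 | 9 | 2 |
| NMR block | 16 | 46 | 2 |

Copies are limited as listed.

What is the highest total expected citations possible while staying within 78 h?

Greedy by ratio would take 2×SAXS beamtime + patch-clamp session + 3×calorimetry series + microarray batch + 2×crystallography run + HPLC run: 78 h used, total 233.
Reworking the packing: SAXS beamtime + 2×calorimetry series + microarray batch + 2×crystallography run + NMR block uses 78 h and improves the total to 243.

243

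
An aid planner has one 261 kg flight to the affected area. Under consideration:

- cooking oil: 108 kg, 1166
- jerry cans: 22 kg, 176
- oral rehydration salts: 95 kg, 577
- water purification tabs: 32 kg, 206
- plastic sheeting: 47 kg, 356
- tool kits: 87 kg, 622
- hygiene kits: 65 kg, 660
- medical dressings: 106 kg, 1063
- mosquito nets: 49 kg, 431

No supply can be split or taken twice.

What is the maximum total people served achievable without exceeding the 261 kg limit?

2585

Taking the top-ratio supplies first gives cooking oil + jerry cans + hygiene kits + mosquito nets for 2433 (244 kg).
Using the slack differently, cooking oil + plastic sheeting + medical dressings comes to 2585 at 261 kg.
Next best is cooking oil + water purification tabs + hygiene kits + mosquito nets at 2463 (254 kg) — short by 122.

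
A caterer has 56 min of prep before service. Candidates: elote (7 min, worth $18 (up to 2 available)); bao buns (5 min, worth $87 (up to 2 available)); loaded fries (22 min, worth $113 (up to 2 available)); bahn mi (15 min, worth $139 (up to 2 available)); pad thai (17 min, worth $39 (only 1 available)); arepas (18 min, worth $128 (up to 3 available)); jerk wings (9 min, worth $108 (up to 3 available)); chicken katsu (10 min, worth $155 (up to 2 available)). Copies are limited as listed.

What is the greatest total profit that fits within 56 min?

Filling by ratio: elote + 2×bao buns + 2×jerk wings + 2×chicken katsu for 718, with 1 min left unused.
The 16 min tied up in elote and jerk wings is better spent on bahn mi — total rises to 731 (54 min).

731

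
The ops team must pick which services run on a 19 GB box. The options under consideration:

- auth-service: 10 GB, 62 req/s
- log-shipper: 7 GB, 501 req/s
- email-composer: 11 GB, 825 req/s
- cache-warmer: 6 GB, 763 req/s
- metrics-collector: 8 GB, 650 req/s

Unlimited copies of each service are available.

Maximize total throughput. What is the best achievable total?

2289

Best packing: 3×cache-warmer — 18 GB, 2289 total.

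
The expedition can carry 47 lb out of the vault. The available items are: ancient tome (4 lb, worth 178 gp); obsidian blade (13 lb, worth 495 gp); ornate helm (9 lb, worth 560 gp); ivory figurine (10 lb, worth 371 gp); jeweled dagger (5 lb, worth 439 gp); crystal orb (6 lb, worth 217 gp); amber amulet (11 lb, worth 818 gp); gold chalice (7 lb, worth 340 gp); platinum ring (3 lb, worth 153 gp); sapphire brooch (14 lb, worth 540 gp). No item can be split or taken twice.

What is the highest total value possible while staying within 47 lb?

Density check — jeweled dagger 87.80, amber amulet 74.36, ornate helm 62.22, platinum ring 51.00 are the best per lb.
The ratio heuristic lands on ancient tome + ornate helm + jeweled dagger + crystal orb + amber amulet + gold chalice + platinum ring (2705) but leaves 2 lb idle.
The 9 lb tied up in crystal orb and platinum ring is better spent on ivory figurine — total rises to 2706 (46 lb).

2706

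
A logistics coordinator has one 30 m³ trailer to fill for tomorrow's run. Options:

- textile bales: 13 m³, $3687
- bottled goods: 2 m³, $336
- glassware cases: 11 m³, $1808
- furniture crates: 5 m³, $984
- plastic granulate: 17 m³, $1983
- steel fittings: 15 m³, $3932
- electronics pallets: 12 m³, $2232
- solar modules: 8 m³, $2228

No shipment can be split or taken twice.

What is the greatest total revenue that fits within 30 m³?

7955

Filling by ratio: textile bales + bottled goods + furniture crates + solar modules for 7235, with 2 m³ left unused.
Replace furniture crates and solar modules with steel fittings: the trade gains 720 net, giving 7955 at 30 m³.
The closest alternative, textile bales + steel fittings, reaches only 7619.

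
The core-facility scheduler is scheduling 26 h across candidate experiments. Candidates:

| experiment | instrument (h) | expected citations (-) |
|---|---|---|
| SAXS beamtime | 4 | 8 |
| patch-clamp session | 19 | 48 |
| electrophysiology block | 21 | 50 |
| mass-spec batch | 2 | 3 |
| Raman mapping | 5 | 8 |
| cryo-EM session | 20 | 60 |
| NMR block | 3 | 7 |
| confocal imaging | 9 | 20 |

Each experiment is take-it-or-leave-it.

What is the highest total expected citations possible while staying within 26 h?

Density check — cryo-EM session 3.00, patch-clamp session 2.53, electrophysiology block 2.38 are the best per h.
Filling by ratio: mass-spec batch + cryo-EM session + NMR block for 70, with 1 h left unused.
The 3 h tied up in NMR block is better spent on SAXS beamtime — total rises to 71 (26 h).

71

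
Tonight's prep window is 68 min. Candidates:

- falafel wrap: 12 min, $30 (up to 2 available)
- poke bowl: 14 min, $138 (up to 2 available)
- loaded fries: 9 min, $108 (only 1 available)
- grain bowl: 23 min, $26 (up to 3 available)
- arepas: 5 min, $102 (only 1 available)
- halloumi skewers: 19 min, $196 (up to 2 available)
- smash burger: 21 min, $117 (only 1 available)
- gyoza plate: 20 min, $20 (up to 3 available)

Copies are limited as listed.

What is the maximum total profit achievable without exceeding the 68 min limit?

740

Taking poke bowl + loaded fries + arepas + 2×halloumi skewers: 66 min used, 740 in profit.
That's the maximum — no swap from here does better than 740.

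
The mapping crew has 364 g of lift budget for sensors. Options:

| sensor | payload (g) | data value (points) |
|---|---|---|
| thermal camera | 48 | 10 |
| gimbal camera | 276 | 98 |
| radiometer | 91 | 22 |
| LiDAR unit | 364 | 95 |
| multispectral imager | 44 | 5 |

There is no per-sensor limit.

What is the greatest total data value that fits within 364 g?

108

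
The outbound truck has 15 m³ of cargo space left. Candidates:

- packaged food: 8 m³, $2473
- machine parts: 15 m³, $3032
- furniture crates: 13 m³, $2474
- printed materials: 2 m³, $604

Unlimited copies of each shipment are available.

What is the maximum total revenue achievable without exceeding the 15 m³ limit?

4285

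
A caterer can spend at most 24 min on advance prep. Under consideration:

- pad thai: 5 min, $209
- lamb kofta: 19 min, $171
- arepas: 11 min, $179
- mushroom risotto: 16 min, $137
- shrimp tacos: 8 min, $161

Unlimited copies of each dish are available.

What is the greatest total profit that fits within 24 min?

836

4×pad thai uses 20 of the 24 min and totals 836.
No other feasible combination exceeds 836.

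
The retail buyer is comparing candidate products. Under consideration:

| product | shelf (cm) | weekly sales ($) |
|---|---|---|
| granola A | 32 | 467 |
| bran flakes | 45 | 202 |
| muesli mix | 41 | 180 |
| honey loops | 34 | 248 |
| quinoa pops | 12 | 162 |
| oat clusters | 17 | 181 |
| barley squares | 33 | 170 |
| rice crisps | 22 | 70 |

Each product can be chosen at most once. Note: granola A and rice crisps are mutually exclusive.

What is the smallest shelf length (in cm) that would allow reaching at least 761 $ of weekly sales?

Look for the lowest-shelf combination reaching 761.
granola A + quinoa pops + oat clusters reaches 810 using 61 cm.
Any bundle with less than 61 cm falls short of 761.

61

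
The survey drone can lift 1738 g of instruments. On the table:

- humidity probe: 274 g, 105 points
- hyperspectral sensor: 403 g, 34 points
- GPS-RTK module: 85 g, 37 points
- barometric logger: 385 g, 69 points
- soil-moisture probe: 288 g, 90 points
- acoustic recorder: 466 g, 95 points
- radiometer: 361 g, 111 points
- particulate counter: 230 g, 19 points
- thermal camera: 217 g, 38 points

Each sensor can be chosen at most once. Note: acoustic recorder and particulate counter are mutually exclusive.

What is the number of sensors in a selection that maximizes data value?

Best achievable data value is 476.
One optimal bundle: humidity probe + GPS-RTK module + soil-moisture probe + acoustic recorder + radiometer + thermal camera (1691 g).
Any selection reaching 476 contains exactly 6 sensors.

6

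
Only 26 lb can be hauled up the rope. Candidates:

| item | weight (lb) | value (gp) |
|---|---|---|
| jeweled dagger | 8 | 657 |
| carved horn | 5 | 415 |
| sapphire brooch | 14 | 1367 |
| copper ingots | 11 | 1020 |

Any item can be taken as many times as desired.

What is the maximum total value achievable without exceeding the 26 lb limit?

The ratio ordering already packs tightly: sapphire brooch + copper ingots, 25 lb, 2387.
No other feasible combination exceeds 2387.

2387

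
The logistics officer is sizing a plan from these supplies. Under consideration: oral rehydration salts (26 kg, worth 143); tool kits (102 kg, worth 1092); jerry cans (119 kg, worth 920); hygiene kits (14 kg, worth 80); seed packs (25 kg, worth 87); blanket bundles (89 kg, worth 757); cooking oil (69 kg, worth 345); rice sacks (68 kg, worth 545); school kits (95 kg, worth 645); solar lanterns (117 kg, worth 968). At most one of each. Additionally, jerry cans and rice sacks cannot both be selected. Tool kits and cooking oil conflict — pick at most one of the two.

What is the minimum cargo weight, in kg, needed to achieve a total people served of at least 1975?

Minimise kg subject to total people served ≥ 1975.
oral rehydration salts + tool kits + blanket bundles: 1992 people served at 217 kg.
Any bundle with less than 217 kg falls short of 1975.

217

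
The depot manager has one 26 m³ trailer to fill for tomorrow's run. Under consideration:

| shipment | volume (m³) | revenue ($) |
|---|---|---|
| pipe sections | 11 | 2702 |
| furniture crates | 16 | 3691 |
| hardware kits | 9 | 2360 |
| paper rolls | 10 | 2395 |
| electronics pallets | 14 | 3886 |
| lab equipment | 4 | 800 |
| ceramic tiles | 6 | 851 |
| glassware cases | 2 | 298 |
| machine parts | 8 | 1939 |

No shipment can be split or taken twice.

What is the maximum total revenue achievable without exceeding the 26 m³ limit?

6625

A density-first pass picks hardware kits + electronics pallets + glassware cases — 6544 at 25 m³.
Dropping hardware kits and glassware cases frees 11 m³; slotting in lab equipment + machine parts (12 m³) lifts the total to 6625 at 26 m³.
Next best is pipe sections + electronics pallets at 6588 (25 m³) — short by 37.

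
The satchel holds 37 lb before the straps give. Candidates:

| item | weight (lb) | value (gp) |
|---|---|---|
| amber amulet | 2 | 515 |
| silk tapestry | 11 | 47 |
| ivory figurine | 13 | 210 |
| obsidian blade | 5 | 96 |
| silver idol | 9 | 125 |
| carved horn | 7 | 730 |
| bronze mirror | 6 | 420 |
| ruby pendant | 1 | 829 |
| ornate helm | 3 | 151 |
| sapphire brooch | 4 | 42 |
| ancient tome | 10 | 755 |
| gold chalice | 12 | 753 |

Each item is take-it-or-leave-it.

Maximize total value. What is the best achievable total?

By value per lb: ruby pendant 829.00, amber amulet 257.50, carved horn 104.29, ancient tome 75.50 lead.
Filling by ratio: amber amulet + obsidian blade + carved horn + bronze mirror + ruby pendant + ornate helm + ancient tome for 3496, with 3 lb left unused.
The 11 lb tied up in obsidian blade and bronze mirror is better spent on gold chalice — total rises to 3733 (35 lb).

3733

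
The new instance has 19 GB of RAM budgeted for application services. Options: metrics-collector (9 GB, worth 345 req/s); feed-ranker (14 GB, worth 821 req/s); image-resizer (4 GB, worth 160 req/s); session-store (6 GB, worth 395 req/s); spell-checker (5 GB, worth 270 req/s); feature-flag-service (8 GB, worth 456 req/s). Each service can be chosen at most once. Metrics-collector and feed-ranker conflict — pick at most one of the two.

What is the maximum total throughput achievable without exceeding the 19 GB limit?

Best packing: session-store + spell-checker + feature-flag-service — 19 GB, 1121 total.

1121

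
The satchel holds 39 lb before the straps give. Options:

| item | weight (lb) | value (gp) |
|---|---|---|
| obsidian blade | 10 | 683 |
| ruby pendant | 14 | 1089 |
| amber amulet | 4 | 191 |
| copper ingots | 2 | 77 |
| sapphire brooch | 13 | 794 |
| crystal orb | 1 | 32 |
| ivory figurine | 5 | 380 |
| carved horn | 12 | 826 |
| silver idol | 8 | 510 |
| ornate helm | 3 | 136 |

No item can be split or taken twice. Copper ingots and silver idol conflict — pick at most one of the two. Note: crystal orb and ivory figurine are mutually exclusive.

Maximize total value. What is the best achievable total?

2805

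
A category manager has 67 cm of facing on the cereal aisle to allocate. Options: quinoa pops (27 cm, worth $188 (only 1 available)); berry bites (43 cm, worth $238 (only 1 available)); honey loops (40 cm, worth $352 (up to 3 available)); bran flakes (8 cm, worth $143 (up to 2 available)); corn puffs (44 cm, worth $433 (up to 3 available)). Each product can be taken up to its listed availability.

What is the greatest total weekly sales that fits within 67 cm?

2×bran flakes + corn puffs uses 60 of the 67 cm and totals 719.
The spare 7 cm is too small for any remaining product, and no exchange beats 719.

719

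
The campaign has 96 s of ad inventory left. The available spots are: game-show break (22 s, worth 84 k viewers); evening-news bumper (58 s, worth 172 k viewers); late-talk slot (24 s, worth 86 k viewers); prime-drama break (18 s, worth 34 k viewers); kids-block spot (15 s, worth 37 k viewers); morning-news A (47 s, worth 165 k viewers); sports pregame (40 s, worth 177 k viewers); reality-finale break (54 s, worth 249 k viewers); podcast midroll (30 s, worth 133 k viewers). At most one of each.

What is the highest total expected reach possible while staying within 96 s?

Ranking by ratio (expected reach/s): reality-finale break 4.61, podcast midroll 4.43, sports pregame 4.42.
Filling by ratio: reality-finale break + podcast midroll for 382, with 12 s left unused.
Replace podcast midroll with sports pregame: the trade gains 44 net, giving 426 at 94 s.
Runner-up late-talk slot + sports pregame + podcast midroll tops out at 396.

426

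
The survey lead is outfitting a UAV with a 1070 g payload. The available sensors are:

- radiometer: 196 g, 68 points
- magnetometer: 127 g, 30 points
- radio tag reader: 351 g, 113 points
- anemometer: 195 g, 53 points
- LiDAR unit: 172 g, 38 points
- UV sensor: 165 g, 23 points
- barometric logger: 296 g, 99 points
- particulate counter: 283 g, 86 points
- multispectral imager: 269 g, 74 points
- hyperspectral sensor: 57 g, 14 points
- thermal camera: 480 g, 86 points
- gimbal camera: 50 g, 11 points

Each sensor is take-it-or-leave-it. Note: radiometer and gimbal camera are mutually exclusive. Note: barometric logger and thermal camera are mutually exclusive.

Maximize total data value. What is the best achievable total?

333

Radiometer + radio tag reader + anemometer + barometric logger uses 1038 of the 1070 g and totals 333.
Runner-up magnetometer + radio tag reader + barometric logger + particulate counter tops out at 328.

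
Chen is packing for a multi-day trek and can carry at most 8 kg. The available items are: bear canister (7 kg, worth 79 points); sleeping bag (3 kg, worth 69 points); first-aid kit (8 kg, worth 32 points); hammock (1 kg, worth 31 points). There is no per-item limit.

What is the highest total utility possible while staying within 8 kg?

248

Best packing: 8×hammock — 8 kg, 248 total.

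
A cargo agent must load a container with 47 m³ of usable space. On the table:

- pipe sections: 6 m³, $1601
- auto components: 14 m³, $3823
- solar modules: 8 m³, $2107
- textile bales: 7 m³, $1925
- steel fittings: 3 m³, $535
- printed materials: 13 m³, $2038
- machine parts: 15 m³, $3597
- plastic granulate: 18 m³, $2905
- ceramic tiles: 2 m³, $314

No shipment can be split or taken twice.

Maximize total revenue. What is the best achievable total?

11987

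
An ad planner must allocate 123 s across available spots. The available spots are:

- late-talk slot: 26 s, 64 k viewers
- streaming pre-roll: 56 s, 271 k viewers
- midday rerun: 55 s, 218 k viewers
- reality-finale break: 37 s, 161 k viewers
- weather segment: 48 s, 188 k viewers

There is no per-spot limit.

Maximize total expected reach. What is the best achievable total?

542

Density check — streaming pre-roll 4.84, reality-finale break 4.35, midday rerun 3.96 are the best per s.
Best packing: 2×streaming pre-roll — 112 s, 542 total.
The spare 11 s is too small for any remaining spot, and no exchange beats 542.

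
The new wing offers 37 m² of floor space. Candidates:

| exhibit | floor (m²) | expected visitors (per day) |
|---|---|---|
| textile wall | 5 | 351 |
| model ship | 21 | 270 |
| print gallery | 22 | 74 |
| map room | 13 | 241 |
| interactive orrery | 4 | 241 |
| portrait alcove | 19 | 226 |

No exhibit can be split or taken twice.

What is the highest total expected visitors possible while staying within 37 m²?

Ranking by ratio (expected visitors/m²): textile wall 70.20, interactive orrery 60.25, map room 18.54, model ship 12.86.
A density-first pass picks textile wall + map room + interactive orrery — 833 at 22 m².
Dropping map room frees 13 m²; slotting in model ship (21 m²) lifts the total to 862 at 30 m².
Nothing else within 37 m² beats 862.

862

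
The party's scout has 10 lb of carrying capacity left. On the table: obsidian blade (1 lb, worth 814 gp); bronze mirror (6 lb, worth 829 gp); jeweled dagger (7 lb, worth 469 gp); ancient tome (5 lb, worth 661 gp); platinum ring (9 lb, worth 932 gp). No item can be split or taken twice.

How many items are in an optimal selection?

Best achievable value is 1746.
For example obsidian blade + platinum ring achieves it, using 10 lb.
All optima have 2 items.

2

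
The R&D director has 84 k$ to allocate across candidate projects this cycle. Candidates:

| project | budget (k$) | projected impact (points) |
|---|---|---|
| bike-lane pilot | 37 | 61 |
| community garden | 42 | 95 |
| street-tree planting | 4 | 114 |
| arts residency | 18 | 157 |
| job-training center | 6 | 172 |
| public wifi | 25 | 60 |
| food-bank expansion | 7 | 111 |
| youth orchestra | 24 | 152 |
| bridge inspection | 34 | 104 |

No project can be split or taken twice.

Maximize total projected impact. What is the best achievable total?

766

By projected impact per k$: job-training center 28.67, street-tree planting 28.50, food-bank expansion 15.86 lead.
Best packing: street-tree planting + arts residency + job-training center + public wifi + food-bank expansion + youth orchestra — 84 k$, 766 total.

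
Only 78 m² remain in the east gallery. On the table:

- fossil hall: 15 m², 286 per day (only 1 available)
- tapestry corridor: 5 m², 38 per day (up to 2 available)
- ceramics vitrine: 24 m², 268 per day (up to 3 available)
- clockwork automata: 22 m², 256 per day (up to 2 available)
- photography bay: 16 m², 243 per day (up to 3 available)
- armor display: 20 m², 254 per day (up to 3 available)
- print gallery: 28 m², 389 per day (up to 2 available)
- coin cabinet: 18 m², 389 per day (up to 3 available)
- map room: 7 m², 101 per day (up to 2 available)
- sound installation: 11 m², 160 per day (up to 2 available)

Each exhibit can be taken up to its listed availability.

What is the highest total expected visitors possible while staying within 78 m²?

1554

Fossil hall + 3×coin cabinet + map room uses 76 of the 78 m² and totals 1554.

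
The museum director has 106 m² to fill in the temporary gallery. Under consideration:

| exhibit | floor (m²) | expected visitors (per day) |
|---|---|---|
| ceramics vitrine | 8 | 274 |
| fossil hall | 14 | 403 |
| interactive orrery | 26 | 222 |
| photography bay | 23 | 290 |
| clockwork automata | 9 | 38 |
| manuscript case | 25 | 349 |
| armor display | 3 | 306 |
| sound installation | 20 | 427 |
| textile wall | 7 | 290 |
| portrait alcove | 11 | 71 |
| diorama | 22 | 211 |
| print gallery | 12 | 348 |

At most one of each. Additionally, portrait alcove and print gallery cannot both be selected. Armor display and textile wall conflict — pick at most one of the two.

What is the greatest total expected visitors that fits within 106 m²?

2397

Density check — armor display 102.00, textile wall 41.43, ceramics vitrine 34.25, print gallery 29.00 are the best per m².
Best packing: ceramics vitrine + fossil hall + photography bay + manuscript case + armor display + sound installation + print gallery — 105 m², 2397 total.
That's the maximum — no feasible swap from here does better than 2397.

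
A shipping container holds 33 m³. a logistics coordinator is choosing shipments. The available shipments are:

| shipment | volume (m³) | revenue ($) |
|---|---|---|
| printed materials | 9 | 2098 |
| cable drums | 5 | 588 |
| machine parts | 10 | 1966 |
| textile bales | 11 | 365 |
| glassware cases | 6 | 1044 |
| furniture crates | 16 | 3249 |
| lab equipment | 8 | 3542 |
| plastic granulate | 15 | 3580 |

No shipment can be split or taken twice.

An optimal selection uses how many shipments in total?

3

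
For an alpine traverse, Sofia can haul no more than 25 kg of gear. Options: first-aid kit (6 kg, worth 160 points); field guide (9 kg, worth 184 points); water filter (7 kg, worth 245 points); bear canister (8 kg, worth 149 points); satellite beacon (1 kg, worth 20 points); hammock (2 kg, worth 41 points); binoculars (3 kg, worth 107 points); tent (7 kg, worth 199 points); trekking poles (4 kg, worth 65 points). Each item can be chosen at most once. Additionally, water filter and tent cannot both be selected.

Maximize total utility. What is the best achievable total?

First-aid kit + field guide + water filter + binoculars uses 25 of the 25 kg and totals 696.
Runner-up first-aid kit + water filter + bear canister + satellite beacon + binoculars tops out at 681.

696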